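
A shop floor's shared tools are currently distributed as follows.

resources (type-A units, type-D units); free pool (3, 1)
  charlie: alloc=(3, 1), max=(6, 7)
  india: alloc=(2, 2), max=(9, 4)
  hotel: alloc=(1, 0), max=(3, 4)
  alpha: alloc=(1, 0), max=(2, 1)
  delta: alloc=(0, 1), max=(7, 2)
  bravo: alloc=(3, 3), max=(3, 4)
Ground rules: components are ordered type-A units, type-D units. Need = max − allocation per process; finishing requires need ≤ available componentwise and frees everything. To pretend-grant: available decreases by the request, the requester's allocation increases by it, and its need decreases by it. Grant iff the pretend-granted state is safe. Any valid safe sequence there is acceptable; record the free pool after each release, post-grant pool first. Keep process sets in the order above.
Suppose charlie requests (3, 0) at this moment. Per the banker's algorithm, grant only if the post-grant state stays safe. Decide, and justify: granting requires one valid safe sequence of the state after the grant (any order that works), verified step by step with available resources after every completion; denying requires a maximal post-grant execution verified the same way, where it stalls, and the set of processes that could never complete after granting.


DENY. Granting would leave the state unsafe.
Key observation: after bravo, alpha, hotel the pool peaks at (5, 4), and each blocked process is short somewhere: charlie on type-D units; india on type-A units; delta on type-A units.
After a pretend grant, a maximal execution: bravo, alpha, hotel — then nothing else fits. Verifying each step:
  pool = (0, 1)
  bravo needs (0, 1) <= (0, 1) -> finishes; pool += (3, 3) = (3, 4)
  alpha needs (1, 1) <= (3, 4) -> finishes; pool += (1, 0) = (4, 4)
  hotel needs (2, 4) <= (4, 4) -> finishes; pool += (1, 0) = (5, 4)
  charlie cannot run: need (0, 6) vs free (5, 4) (insufficient type-D units)
  india cannot run: need (7, 2) vs free (5, 4) (insufficient type-A units)
  delta cannot run: need (7, 1) vs free (5, 4) (insufficient type-A units)
Processes that could never finish after the grant: charlie, india and delta.


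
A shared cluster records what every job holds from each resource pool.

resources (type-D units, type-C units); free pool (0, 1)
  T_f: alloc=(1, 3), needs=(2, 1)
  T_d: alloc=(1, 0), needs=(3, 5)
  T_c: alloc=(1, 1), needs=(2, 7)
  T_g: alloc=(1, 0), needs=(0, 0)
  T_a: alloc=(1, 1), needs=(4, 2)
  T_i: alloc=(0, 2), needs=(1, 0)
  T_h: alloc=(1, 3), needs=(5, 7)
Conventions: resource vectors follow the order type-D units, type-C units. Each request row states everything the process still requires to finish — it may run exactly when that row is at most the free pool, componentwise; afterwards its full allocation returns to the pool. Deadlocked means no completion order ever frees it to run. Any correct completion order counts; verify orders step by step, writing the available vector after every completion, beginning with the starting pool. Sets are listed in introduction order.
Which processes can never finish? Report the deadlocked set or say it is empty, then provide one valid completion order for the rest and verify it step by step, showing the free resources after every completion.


Deadlocked set: T_f, T_d, T_c, T_a and T_h.
Key observation: even finishing T_g, T_i leaves just (1, 3) free — too little type-D units for any of the remaining processes.
The rest can finish in the order T_g, T_i. Verifying each step:
  pool = (0, 1)
  T_g needs (0, 0) <= (0, 1) -> finishes; pool += (1, 0) = (1, 1)
  T_i needs (1, 0) <= (1, 1) -> finishes; pool += (0, 2) = (1, 3)
The blocked processes can never fit:
  T_f cannot run: need (2, 1) vs free (1, 3) (insufficient type-D units)
  T_d cannot run: need (3, 5) vs free (1, 3) (insufficient type-D units and type-C units)
  T_c cannot run: need (2, 7) vs free (1, 3) (insufficient type-D units and type-C units)
  T_a cannot run: need (4, 2) vs free (1, 3) (insufficient type-D units)
  T_h cannot run: need (5, 7) vs free (1, 3) (insufficient type-D units and type-C units)


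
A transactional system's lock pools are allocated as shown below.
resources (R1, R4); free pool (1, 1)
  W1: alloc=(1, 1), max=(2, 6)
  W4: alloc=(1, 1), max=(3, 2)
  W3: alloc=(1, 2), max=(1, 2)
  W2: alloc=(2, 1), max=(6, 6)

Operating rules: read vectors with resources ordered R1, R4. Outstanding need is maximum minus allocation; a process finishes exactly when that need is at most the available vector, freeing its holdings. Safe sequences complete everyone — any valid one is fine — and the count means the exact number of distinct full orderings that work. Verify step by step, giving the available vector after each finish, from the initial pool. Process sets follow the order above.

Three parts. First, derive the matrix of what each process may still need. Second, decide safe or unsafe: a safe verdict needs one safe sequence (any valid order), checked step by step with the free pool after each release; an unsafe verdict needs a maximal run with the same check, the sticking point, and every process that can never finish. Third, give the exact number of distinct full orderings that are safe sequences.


(1) Need matrix, components ordered R1, R4:
  W1: (1, 5)
  W4: (2, 1)
  W3: (0, 0)
  W2: (4, 5)
(2) UNSAFE.
Key observation: the wall is R4: completing W3, W4 brings the pool only to (3, 4), and all the rest need more.
The run W3, W4 cannot be extended any further. Walking it through:
  pool = (1, 1)
  W3 needs (0, 0) <= (1, 1) -> finishes; pool += (1, 2) = (2, 3)
  W4 needs (2, 1) <= (2, 3) -> finishes; pool += (1, 1) = (3, 4)
  W1 still needs (1, 5) but only (3, 4) is free — short on R4
  W2 still needs (4, 5) but only (3, 4) is free — short on R1 and R4
Permanently blocked: W1 and W2.
(3) Precisely 0 of the possible complete orderings are safe sequences.


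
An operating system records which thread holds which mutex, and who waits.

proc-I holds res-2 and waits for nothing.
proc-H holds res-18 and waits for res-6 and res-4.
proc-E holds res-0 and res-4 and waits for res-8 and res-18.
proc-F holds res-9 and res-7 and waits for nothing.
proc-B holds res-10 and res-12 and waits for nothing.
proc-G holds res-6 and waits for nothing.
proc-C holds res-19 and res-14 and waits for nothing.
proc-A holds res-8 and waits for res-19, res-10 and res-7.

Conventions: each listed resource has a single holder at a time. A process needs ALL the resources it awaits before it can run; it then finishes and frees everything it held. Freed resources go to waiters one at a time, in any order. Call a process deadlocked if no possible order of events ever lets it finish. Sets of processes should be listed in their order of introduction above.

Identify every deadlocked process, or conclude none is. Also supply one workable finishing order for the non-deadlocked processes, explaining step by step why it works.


Deadlocked: proc-H and proc-E.
Key observation: the loop proc-H -> proc-E -> proc-H blocks itself forever; no other process is dragged down with it.
One completion order for the rest: proc-G, proc-I, proc-F, proc-B, proc-C, proc-A.
Check, step by step:
  proc-G waits on nothing -> runs at once and releases res-6
  proc-I waits on nothing -> runs at once and releases res-2
  proc-F waits on nothing -> runs at once and releases res-9 and res-7
  proc-B waits on nothing -> runs at once and releases res-10 and res-12
  proc-C waits on nothing -> runs at once and releases res-19 and res-14
  proc-A waits on res-19, res-10 and res-7 — all released -> runs and releases res-8


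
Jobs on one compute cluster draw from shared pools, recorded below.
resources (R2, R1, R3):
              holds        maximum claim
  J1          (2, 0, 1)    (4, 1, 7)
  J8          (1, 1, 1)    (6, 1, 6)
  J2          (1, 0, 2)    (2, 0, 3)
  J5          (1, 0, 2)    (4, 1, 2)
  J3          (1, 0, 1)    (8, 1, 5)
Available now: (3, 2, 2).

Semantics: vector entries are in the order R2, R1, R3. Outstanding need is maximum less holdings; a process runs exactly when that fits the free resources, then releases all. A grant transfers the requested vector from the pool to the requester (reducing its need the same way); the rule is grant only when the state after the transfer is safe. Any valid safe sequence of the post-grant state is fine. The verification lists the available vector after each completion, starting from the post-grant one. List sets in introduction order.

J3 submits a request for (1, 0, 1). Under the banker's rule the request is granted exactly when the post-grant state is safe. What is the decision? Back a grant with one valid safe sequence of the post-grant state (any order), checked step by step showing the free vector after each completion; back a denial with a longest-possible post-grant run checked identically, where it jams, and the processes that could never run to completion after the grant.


DENY. Granting would leave the state unsafe.
Key observation: after J2, J5 the pool peaks at (4, 2, 5), and each blocked process is short somewhere: J1 on R3; J8 on R2; J3 on R2.
Pretend the grant happened; the run J2, J5 goes as far as possible. Verifying each step:
  pool = (2, 2, 1)
  run J2 (needs (1, 0, 1), free (2, 2, 1)); after release of (1, 0, 2) the pool is (3, 2, 3)
  run J5 (needs (3, 1, 0), free (3, 2, 3)); after release of (1, 0, 2) the pool is (4, 2, 5)
  J1 still needs (2, 1, 6) but only (4, 2, 5) is free — short on R3
  J8 still needs (5, 0, 5) but only (4, 2, 5) is free — short on R2
  J3 still needs (6, 1, 3) but only (4, 2, 5) is free — short on R2
Had the request been granted, J1, J8 and J3 could never finish.


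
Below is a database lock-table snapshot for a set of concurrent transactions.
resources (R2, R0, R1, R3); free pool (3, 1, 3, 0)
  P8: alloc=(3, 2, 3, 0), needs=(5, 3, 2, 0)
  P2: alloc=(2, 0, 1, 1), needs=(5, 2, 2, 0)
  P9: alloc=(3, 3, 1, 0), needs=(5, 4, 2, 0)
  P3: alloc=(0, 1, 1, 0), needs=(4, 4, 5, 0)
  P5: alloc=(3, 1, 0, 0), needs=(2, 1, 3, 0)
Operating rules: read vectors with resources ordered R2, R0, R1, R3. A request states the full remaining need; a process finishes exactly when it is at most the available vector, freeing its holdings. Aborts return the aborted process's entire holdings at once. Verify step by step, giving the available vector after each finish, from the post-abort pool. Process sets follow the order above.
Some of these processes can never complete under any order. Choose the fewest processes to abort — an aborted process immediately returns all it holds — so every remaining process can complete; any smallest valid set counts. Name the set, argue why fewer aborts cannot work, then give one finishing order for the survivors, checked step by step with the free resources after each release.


The answer: abort P3.
Key observation: before aborting P3, P8 was permanently blocked — no order could ever run it; afterwards it completes at step 3.
Why nothing smaller works: aborting no one leaves the state deadlocked as given.
Survivors finish in the order: P5, P2, P8, P9. Walking it through (pool after the aborts first):
  pool = (3, 2, 4, 0)
  P5 needs (2, 1, 3, 0) <= (3, 2, 4, 0) -> finishes; pool += (3, 1, 0, 0) = (6, 3, 4, 0)
  P2 needs (5, 2, 2, 0) <= (6, 3, 4, 0) -> finishes; pool += (2, 0, 1, 1) = (8, 3, 5, 1)
  P8 needs (5, 3, 2, 0) <= (8, 3, 5, 1) -> finishes; pool += (3, 2, 3, 0) = (11, 5, 8, 1)
  P9 needs (5, 4, 2, 0) <= (11, 5, 8, 1) -> finishes; pool += (3, 3, 1, 0) = (14, 8, 9, 1)


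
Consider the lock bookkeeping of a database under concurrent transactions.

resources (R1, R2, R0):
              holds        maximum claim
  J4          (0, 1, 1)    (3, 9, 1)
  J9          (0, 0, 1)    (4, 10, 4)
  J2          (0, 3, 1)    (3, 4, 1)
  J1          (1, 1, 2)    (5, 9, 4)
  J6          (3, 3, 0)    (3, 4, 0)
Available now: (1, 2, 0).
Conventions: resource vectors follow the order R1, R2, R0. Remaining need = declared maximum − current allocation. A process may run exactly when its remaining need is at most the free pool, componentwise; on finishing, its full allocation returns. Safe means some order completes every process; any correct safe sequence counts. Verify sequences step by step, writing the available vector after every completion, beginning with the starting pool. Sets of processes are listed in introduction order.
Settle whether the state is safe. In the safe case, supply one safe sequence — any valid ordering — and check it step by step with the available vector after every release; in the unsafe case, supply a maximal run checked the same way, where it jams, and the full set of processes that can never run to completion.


SAFE, for example via the order J6, J2, J4, J1, J9.
Key observation: the order's first zero-slack moment is J4 ((3, 8, 0) needed, (4, 8, 1) free — a requested resource with nothing to spare).
Walking it through:
  pool = (1, 2, 0)
  J6: need (0, 1, 0) fits (1, 2, 0); releases (3, 3, 0), pool now (4, 5, 0)
  J2: need (3, 1, 0) fits (4, 5, 0); releases (0, 3, 1), pool now (4, 8, 1)
  J4: need (3, 8, 0) fits (4, 8, 1); releases (0, 1, 1), pool now (4, 9, 2)
  J1: need (4, 8, 2) fits (4, 9, 2); releases (1, 1, 2), pool now (5, 10, 4)
  J9: need (4, 10, 3) fits (5, 10, 4); releases (0, 0, 1), pool now (5, 10, 5)


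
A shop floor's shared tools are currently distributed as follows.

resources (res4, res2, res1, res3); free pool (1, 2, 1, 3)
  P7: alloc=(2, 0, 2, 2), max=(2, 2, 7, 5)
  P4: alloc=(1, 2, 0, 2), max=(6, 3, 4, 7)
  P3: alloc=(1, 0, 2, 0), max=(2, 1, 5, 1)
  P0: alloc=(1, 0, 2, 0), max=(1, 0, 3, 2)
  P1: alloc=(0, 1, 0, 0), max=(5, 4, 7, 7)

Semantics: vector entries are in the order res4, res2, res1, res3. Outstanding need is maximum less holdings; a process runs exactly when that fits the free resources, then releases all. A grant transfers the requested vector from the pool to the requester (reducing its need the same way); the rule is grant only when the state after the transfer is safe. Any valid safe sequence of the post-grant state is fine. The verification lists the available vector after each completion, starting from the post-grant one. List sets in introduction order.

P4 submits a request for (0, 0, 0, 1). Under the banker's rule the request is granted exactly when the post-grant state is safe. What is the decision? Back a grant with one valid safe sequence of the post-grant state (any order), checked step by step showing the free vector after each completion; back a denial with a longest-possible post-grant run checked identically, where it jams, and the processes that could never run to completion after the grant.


DENY. Granting would leave the state unsafe.
Key observation: the pool after P0, P3 is (3, 2, 5, 2); every surviving request exceeds it in res3, so progress ends there.
Pretend the grant happened; the run P0, P3 goes as far as possible. Verifying each step:
  pool = (1, 2, 1, 2)
  run P0 (needs (0, 0, 1, 2), free (1, 2, 1, 2)); after release of (1, 0, 2, 0) the pool is (2, 2, 3, 2)
  run P3 (needs (1, 1, 3, 1), free (2, 2, 3, 2)); after release of (1, 0, 2, 0) the pool is (3, 2, 5, 2)
  P7 still needs (0, 2, 5, 3) but only (3, 2, 5, 2) is free — short on res3
  P4 still needs (5, 1, 4, 4) but only (3, 2, 5, 2) is free — short on res4 and res3
  P1 still needs (5, 3, 7, 7) but only (3, 2, 5, 2) is free — short on res4, res2, res1 and res3
Post-grant, the permanently blocked set is P7, P4 and P1.


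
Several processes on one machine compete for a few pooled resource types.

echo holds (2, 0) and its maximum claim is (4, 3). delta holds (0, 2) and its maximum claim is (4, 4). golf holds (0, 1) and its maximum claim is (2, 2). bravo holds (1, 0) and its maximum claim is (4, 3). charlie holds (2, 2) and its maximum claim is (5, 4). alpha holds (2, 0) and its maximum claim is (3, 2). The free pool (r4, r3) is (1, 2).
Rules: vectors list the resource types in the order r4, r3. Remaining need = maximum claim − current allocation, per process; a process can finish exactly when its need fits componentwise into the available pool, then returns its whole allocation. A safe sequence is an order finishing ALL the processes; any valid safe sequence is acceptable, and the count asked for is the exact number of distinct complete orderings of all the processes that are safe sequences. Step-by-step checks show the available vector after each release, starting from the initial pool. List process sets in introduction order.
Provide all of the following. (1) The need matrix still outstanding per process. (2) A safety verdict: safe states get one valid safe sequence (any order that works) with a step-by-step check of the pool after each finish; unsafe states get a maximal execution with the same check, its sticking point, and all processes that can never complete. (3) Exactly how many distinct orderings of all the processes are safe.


(1) Remaining need (order r4, r3):
  echo: (2, 3)
  delta: (4, 2)
  golf: (2, 1)
  bravo: (3, 3)
  charlie: (3, 2)
  alpha: (1, 2)
(2) The state is SAFE; one workable sequence: alpha, charlie, golf, bravo, echo, delta.
Key observation: alpha marks the first exact bind of the order: its need (1, 2) fits the free (1, 2) with zero slack on a requested resource.
Step-by-step check:
  pool = (1, 2)
  alpha: need (1, 2) fits (1, 2); releases (2, 0), pool now (3, 2)
  charlie: need (3, 2) fits (3, 2); releases (2, 2), pool now (5, 4)
  golf: need (2, 1) fits (5, 4); releases (0, 1), pool now (5, 5)
  bravo: need (3, 3) fits (5, 5); releases (1, 0), pool now (6, 5)
  echo: need (2, 3) fits (6, 5); releases (2, 0), pool now (8, 5)
  delta: need (4, 2) fits (8, 5); releases (0, 2), pool now (8, 7)
(3) The exact count: 42 of the possible complete orderings are safe sequences.


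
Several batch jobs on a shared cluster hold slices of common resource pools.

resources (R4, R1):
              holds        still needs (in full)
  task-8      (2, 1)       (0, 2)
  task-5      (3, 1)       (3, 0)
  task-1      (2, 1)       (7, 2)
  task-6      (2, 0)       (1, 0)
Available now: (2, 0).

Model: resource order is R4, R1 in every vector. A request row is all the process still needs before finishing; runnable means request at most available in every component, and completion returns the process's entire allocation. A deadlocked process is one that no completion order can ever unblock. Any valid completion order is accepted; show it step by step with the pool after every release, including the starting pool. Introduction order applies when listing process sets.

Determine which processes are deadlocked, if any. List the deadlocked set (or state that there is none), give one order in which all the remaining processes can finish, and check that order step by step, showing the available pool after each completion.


Deadlocked set: task-8 and task-1.
Key observation: R1 is the bottleneck — with task-6, task-5 done the pool holds (7, 1), short of every remaining need.
The rest can finish in the order task-6, task-5. Walking it through:
  pool = (2, 0)
  task-6 needs (1, 0) <= (2, 0) -> finishes; pool += (2, 0) = (4, 0)
  task-5 needs (3, 0) <= (4, 0) -> finishes; pool += (3, 1) = (7, 1)
The blocked processes can never fit:
  blocked: task-8 wants (0, 2), pool (7, 1) — not enough R1
  blocked: task-1 wants (7, 2), pool (7, 1) — not enough R1


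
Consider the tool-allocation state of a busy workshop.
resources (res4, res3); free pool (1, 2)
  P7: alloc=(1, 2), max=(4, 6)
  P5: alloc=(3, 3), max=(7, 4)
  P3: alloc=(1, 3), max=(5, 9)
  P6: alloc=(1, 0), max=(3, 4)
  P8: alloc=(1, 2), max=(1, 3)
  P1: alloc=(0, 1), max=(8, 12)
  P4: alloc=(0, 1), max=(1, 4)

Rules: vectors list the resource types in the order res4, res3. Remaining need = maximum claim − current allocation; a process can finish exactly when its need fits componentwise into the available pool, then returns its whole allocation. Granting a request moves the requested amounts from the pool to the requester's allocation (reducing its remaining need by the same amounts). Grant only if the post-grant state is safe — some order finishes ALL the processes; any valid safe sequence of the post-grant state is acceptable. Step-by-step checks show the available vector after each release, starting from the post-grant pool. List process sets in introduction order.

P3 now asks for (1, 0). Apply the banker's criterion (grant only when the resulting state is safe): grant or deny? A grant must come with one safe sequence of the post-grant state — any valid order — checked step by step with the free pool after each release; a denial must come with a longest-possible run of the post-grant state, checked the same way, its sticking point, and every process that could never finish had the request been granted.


DENY — the pretend-granted state is unsafe.
Key observation: P8, P4 can finish, but then (1, 5) is all there is, and the blocked group's res4 demands exceed it.
Pretend the grant happened; the run P8, P4 goes as far as possible. Check, step by step:
  pool = (0, 2)
  run P8 (needs (0, 1), free (0, 2)); after release of (1, 2) the pool is (1, 4)
  run P4 (needs (1, 3), free (1, 4)); after release of (0, 1) the pool is (1, 5)
  blocked: P7 wants (3, 4), pool (1, 5) — not enough res4
  blocked: P5 wants (4, 1), pool (1, 5) — not enough res4
  blocked: P3 wants (3, 6), pool (1, 5) — not enough res4 and res3
  blocked: P6 wants (2, 4), pool (1, 5) — not enough res4
  blocked: P1 wants (8, 11), pool (1, 5) — not enough res4 and res3
Post-grant, the permanently blocked set is P7, P5, P3, P6 and P1.


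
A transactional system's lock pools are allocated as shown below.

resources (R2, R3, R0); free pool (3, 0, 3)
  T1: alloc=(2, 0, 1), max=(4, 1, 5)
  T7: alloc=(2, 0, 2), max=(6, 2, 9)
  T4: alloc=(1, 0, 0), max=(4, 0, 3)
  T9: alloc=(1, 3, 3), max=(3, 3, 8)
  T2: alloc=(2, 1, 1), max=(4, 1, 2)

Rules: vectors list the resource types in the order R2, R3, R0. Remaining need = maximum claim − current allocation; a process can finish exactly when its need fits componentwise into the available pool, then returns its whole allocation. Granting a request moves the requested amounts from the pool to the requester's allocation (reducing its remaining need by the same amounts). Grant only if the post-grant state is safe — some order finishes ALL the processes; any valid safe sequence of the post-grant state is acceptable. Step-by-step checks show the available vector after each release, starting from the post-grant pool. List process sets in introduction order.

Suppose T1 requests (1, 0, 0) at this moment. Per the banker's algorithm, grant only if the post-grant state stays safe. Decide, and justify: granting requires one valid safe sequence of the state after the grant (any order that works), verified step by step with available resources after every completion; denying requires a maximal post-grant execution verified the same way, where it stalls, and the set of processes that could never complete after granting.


GRANT: granting preserves safety; a valid post-grant sequence is T2, T1, T4, T9, T7.
Key observation: the transfer keeps a workable pool ((2, 0, 3)); T2 starts the safe sequence.
Verifying the post-grant state step by step:
  pool = (2, 0, 3)
  run T2 (needs (2, 0, 1), free (2, 0, 3)); after release of (2, 1, 1) the pool is (4, 1, 4)
  run T1 (needs (1, 1, 4), free (4, 1, 4)); after release of (3, 0, 1) the pool is (7, 1, 5)
  run T4 (needs (3, 0, 3), free (7, 1, 5)); after release of (1, 0, 0) the pool is (8, 1, 5)
  run T9 (needs (2, 0, 5), free (8, 1, 5)); after release of (1, 3, 3) the pool is (9, 4, 8)
  run T7 (needs (4, 2, 7), free (9, 4, 8)); after release of (2, 0, 2) the pool is (11, 4, 10)


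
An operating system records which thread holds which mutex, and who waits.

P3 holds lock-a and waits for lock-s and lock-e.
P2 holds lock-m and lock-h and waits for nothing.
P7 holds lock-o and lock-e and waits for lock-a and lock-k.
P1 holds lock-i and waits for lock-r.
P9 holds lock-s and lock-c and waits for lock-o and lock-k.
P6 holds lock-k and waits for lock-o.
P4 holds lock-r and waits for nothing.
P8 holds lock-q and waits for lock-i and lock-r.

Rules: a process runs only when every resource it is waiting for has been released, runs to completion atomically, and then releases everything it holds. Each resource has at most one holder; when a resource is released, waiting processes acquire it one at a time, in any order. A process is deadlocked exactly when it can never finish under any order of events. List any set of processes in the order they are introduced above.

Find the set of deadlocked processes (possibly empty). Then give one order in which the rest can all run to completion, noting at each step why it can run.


Deadlocked: P3, P7, P9 and P6.
Key observation: along P3 -> P7 -> P3, each member waits on what the next one holds — a deadlock; P9 and P6 are caught in further circular waits.
A valid finishing order for the others: P4, P1, P8, P2.
Walking it through:
  P4 waits on nothing -> runs at once and releases lock-r
  P1 waits on lock-r — all released -> runs and releases lock-i
  P8 waits on lock-i and lock-r — all released -> runs and releases lock-q
  P2 waits on nothing -> runs at once and releases lock-m and lock-h


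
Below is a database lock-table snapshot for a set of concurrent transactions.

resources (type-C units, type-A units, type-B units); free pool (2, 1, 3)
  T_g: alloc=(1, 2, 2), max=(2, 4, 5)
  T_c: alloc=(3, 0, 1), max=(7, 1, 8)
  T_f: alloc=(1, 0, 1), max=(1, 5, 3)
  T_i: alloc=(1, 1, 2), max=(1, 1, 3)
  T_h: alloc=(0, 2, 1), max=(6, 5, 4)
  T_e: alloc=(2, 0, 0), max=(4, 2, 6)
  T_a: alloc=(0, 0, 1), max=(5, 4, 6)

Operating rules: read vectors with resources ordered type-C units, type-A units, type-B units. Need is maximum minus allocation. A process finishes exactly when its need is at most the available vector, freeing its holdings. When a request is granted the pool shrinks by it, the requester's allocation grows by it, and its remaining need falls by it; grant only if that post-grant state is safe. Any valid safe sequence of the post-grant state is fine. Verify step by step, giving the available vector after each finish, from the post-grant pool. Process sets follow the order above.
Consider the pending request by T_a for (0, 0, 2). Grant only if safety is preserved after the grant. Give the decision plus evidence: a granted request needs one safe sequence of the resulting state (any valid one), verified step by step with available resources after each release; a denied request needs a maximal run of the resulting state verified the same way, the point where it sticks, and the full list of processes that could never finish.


DENY. Granting would leave the state unsafe.
Key observation: after T_i, T_g the pool peaks at (4, 4, 5), and each blocked process is short somewhere: T_c on type-B units; T_f on type-A units; T_h on type-C units; T_e on type-B units; T_a on type-C units.
Pretend the grant happened; the run T_i, T_g goes as far as possible. Walking it through:
  pool = (2, 1, 1)
  T_i: need (0, 0, 1) fits (2, 1, 1); releases (1, 1, 2), pool now (3, 2, 3)
  T_g: need (1, 2, 3) fits (3, 2, 3); releases (1, 2, 2), pool now (4, 4, 5)
  T_c cannot run: need (4, 1, 7) vs free (4, 4, 5) (insufficient type-B units)
  T_f cannot run: need (0, 5, 2) vs free (4, 4, 5) (insufficient type-A units)
  T_h cannot run: need (6, 3, 3) vs free (4, 4, 5) (insufficient type-C units)
  T_e cannot run: need (2, 2, 6) vs free (4, 4, 5) (insufficient type-B units)
  T_a cannot run: need (5, 4, 3) vs free (4, 4, 5) (insufficient type-C units)
Post-grant, the permanently blocked set is T_c, T_f, T_h, T_e and T_a.


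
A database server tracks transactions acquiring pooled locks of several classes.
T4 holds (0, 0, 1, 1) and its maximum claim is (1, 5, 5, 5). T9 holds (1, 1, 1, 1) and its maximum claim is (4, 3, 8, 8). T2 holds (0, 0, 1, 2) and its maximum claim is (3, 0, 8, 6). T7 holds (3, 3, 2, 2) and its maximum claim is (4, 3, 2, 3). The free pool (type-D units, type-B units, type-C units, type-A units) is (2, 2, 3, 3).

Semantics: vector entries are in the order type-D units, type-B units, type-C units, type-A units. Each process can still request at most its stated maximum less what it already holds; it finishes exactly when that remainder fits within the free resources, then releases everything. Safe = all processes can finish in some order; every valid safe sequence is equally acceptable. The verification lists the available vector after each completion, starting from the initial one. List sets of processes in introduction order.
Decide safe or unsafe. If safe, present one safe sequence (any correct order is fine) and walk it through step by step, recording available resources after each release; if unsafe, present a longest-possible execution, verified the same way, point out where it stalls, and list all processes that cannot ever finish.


The state is UNSAFE.
Key observation: type-C units is the bottleneck — with T7, T4 done the pool holds (5, 5, 6, 6), short of every remaining need.
A maximal execution: T7, T4 — then nothing else fits. Walking it through:
  pool = (2, 2, 3, 3)
  run T7 (needs (1, 0, 0, 1), free (2, 2, 3, 3)); after release of (3, 3, 2, 2) the pool is (5, 5, 5, 5)
  run T4 (needs (1, 5, 4, 4), free (5, 5, 5, 5)); after release of (0, 0, 1, 1) the pool is (5, 5, 6, 6)
  T9 cannot run: need (3, 2, 7, 7) vs free (5, 5, 6, 6) (insufficient type-C units and type-A units)
  T2 cannot run: need (3, 0, 7, 4) vs free (5, 5, 6, 6) (insufficient type-C units)
Processes that can never finish: T9 and T2.


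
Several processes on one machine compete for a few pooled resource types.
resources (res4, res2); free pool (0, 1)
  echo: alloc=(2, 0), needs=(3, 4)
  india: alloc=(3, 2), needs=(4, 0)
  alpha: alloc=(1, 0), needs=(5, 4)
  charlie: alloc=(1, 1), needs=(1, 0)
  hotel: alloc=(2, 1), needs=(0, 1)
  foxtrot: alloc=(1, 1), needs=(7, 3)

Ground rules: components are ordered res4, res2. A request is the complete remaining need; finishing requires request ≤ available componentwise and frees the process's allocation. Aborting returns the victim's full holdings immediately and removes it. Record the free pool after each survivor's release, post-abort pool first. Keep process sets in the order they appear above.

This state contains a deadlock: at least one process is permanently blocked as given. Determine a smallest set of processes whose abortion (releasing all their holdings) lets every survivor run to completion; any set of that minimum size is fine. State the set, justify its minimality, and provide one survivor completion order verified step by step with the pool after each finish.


Abort alpha.
Key observation: india was stuck for good until alpha gave back (1, 0); in the order shown it finishes at step 3.
Why nothing smaller works: aborting no one leaves the state deadlocked as given.
One survivor order: charlie, hotel, india, foxtrot, echo. Check, step by step (post-abort pool first):
  pool = (1, 1)
  charlie needs (1, 0) <= (1, 1) -> finishes; pool += (1, 1) = (2, 2)
  hotel needs (0, 1) <= (2, 2) -> finishes; pool += (2, 1) = (4, 3)
  india needs (4, 0) <= (4, 3) -> finishes; pool += (3, 2) = (7, 5)
  foxtrot needs (7, 3) <= (7, 5) -> finishes; pool += (1, 1) = (8, 6)
  echo needs (3, 4) <= (8, 6) -> finishes; pool += (2, 0) = (10, 6)


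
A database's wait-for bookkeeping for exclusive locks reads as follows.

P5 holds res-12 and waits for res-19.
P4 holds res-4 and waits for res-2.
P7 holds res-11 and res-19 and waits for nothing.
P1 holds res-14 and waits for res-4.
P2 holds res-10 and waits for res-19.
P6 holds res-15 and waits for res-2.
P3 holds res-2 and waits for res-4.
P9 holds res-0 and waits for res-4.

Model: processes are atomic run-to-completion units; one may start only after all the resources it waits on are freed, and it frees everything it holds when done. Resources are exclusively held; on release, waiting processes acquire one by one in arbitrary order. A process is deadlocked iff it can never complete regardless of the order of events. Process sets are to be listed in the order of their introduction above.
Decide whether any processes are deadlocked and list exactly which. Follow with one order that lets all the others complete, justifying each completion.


Deadlocked: P4, P1, P6, P3 and P9.
Key observation: the knot is the closed ring of waits P4 -> P3 -> P4; P1, P6 and P9 wait into the deadlock from upstream.
One completion order for the rest: P7, P5, P2.
Check, step by step:
  P7 waits on nothing -> runs at once and releases res-11 and res-19
  P5: everything it awaited (res-19) is free; runs, freeing res-12
  P2: everything it awaited (res-19) is free; runs, freeing res-10


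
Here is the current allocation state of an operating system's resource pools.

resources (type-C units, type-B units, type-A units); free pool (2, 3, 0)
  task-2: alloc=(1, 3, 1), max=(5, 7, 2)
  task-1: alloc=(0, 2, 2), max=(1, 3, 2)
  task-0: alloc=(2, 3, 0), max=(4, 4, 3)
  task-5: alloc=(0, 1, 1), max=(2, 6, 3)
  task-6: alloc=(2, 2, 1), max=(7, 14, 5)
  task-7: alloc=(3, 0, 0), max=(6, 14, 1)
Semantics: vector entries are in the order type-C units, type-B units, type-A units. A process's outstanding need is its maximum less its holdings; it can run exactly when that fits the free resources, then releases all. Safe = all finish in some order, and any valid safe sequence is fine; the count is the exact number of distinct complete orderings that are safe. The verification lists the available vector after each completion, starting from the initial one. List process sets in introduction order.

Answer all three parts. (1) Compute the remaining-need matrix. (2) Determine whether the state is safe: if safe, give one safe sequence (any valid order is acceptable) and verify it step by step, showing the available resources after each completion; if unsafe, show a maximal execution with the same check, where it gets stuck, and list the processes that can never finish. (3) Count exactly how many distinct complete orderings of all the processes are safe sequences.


(1) Outstanding need per process (order type-C units, type-B units, type-A units):
  task-2: (4, 4, 1)
  task-1: (1, 1, 0)
  task-0: (2, 1, 3)
  task-5: (2, 5, 2)
  task-6: (5, 12, 4)
  task-7: (3, 14, 1)
(2) SAFE — a valid safe sequence is task-1, task-5, task-0, task-2, task-6, task-7.
Key observation: task-5 is the earliest step where a requested resource binds exactly: need (2, 5, 2), pool (2, 5, 2) at its turn.
Walking it through:
  pool = (2, 3, 0)
  task-1: need (1, 1, 0) fits (2, 3, 0); releases (0, 2, 2), pool now (2, 5, 2)
  task-5: need (2, 5, 2) fits (2, 5, 2); releases (0, 1, 1), pool now (2, 6, 3)
  task-0: need (2, 1, 3) fits (2, 6, 3); releases (2, 3, 0), pool now (4, 9, 3)
  task-2: need (4, 4, 1) fits (4, 9, 3); releases (1, 3, 1), pool now (5, 12, 4)
  task-6: need (5, 12, 4) fits (5, 12, 4); releases (2, 2, 1), pool now (7, 14, 5)
  task-7: need (3, 14, 1) fits (7, 14, 5); releases (3, 0, 0), pool now (10, 14, 5)
(3) Precisely 1 of the possible complete orderings is a safe sequence.


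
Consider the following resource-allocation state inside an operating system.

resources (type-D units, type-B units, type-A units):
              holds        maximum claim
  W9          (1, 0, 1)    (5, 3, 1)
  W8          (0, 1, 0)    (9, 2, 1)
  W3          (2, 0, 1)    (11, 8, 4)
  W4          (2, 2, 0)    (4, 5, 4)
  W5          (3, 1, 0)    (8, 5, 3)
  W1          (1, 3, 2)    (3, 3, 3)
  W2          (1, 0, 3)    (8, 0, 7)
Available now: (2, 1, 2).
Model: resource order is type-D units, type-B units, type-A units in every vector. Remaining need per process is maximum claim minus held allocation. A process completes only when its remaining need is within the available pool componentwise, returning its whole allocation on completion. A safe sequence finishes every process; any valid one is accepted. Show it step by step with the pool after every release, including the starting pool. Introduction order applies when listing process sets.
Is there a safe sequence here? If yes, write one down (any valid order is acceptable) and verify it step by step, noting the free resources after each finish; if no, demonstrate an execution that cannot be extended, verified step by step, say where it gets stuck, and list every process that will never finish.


SAFE. One safe sequence: W1, W4, W5, W2, W8, W3, W9.
Key observation: the first exact fit in this order is W1 — it needs (2, 0, 1) with (2, 1, 2) free, meeting a requested resource to the last unit.
Check, step by step:
  pool = (2, 1, 2)
  run W1 (needs (2, 0, 1), free (2, 1, 2)); after release of (1, 3, 2) the pool is (3, 4, 4)
  run W4 (needs (2, 3, 4), free (3, 4, 4)); after release of (2, 2, 0) the pool is (5, 6, 4)
  run W5 (needs (5, 4, 3), free (5, 6, 4)); after release of (3, 1, 0) the pool is (8, 7, 4)
  run W2 (needs (7, 0, 4), free (8, 7, 4)); after release of (1, 0, 3) the pool is (9, 7, 7)
  run W8 (needs (9, 1, 1), free (9, 7, 7)); after release of (0, 1, 0) the pool is (9, 8, 7)
  run W3 (needs (9, 8, 3), free (9, 8, 7)); after release of (2, 0, 1) the pool is (11, 8, 8)
  run W9 (needs (4, 3, 0), free (11, 8, 8)); after release of (1, 0, 1) the pool is (12, 8, 9)


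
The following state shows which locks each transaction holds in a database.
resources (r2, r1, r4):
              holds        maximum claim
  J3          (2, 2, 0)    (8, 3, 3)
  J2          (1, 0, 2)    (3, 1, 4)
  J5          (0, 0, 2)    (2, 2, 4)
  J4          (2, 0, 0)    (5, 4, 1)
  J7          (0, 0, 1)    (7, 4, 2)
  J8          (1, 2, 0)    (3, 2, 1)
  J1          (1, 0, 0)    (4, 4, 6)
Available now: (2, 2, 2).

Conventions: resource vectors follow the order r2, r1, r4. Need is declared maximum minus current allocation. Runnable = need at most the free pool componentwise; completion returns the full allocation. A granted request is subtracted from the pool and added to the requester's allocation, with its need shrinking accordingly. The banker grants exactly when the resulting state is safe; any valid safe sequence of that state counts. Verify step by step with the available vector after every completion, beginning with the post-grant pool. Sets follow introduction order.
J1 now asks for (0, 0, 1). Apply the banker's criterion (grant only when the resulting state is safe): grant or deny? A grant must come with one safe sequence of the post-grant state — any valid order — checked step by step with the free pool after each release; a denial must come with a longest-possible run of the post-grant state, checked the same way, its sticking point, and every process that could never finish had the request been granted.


DENY. Granting would leave the state unsafe.
Key observation: after J8, J4 the pool peaks at (5, 4, 1), and each blocked process is short somewhere: J3 on r2, r4; J2 on r4; J5 on r4; J7 on r2; J1 on r4.
Pretend the grant happened; the run J8, J4 goes as far as possible. Verifying each step:
  pool = (2, 2, 1)
  J8: need (2, 0, 1) fits (2, 2, 1); releases (1, 2, 0), pool now (3, 4, 1)
  J4: need (3, 4, 1) fits (3, 4, 1); releases (2, 0, 0), pool now (5, 4, 1)
  J3 still needs (6, 1, 3) but only (5, 4, 1) is free — short on r2 and r4
  J2 still needs (2, 1, 2) but only (5, 4, 1) is free — short on r4
  J5 still needs (2, 2, 2) but only (5, 4, 1) is free — short on r4
  J7 still needs (7, 4, 1) but only (5, 4, 1) is free — short on r2
  J1 still needs (3, 4, 5) but only (5, 4, 1) is free — short on r4
Had the request been granted, J3, J2, J5, J7 and J1 could never finish.


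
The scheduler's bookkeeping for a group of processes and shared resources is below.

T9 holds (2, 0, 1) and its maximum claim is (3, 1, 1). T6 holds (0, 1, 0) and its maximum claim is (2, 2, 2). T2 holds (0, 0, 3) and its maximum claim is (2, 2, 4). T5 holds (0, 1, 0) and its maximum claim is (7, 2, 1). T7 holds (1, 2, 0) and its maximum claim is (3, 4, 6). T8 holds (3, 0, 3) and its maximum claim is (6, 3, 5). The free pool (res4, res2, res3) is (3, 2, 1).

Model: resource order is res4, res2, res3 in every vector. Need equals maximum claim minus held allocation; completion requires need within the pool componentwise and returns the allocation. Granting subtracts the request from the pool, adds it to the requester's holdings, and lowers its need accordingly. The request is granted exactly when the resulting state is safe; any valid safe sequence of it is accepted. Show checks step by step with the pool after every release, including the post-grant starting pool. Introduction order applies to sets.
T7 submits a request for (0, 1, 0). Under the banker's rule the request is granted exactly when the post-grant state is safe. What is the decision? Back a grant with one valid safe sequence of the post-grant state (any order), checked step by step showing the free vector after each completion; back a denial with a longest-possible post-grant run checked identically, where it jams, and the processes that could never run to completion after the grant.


DENY: after the grant no complete ordering would exist.
Key observation: after T9, T6, T2 the pool peaks at (5, 2, 5), and each blocked process is short somewhere: T5 on res4; T7 on res3; T8 on res2.
On the post-grant state, T9, T6, T2 is a maximal run — nothing extends it. Check, step by step:
  pool = (3, 1, 1)
  T9: need (1, 1, 0) fits (3, 1, 1); releases (2, 0, 1), pool now (5, 1, 2)
  T6: need (2, 1, 2) fits (5, 1, 2); releases (0, 1, 0), pool now (5, 2, 2)
  T2: need (2, 2, 1) fits (5, 2, 2); releases (0, 0, 3), pool now (5, 2, 5)
  T5 still needs (7, 1, 1) but only (5, 2, 5) is free — short on res4
  T7 still needs (2, 1, 6) but only (5, 2, 5) is free — short on res3
  T8 still needs (3, 3, 2) but only (5, 2, 5) is free — short on res2
Processes that could never finish after the grant: T5, T7 and T8.
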